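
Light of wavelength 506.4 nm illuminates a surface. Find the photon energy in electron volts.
2.4483 eV

Using E = hf = hc/λ:

E = hc/λ = (6.626×10⁻³⁴ J·s)(3×10⁸ m/s) / (506.4×10⁻⁹ m)
E = 2.4483 eV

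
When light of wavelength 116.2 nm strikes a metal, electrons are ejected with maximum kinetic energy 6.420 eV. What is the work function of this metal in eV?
4.25 eV

From Einstein's photoelectric equation: KE_max = hf - φ = hc/λ - φ

Rearranging for φ:
φ = hc/λ - KE_max

Calculate photon energy:
E_photon = hc/λ = 10.6699 eV

Therefore:
φ = 10.6699 - 6.420 = 4.25 eV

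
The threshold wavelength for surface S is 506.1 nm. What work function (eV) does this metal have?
2.45 eV

At the threshold wavelength, photon energy equals work function:
φ = hc/λ₀

Calculating:
φ = (6.626×10⁻³⁴ J·s)(3×10⁸ m/s) / (506.1×10⁻⁹ m)
φ = 2.45 eV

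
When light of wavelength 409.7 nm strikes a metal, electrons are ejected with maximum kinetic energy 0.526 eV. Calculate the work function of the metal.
2.50 eV

From Einstein's photoelectric equation: KE_max = hf - φ = hc/λ - φ

Rearranging for φ:
φ = hc/λ - KE_max

Calculate photon energy:
E_photon = hc/λ = 3.0262 eV

Therefore:
φ = 3.0262 - 0.526 = 2.50 eV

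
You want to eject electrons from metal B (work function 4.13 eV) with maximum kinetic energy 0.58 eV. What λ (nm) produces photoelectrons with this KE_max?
263.24 nm

From Einstein's equation: KE_max = hc/λ - φ

Rearranging for λ:
hc/λ = KE_max + φ
λ = hc/(KE_max + φ)

Required photon energy:
E_photon = KE_max + φ = 0.58 + 4.13 = 4.71 eV

Required wavelength:
λ = hc/E_photon = (6.626×10⁻³⁴)(3×10⁸) / (4.71 × 1.602×10⁻¹⁹)
λ = 263.24 nm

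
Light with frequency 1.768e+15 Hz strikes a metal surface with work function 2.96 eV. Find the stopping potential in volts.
4.3519 V

The stopping potential V_s satisfies: eV_s = KE_max

First, find KE_max using Einstein's equation:
E_photon = hf = (6.626×10⁻³⁴ J·s)(1.768e+15 Hz) = 7.3119 eV
KE_max = E_photon - φ = 7.3119 - 2.96 = 4.3519 eV

Since eV_s = KE_max:
V_s = KE_max/e = 4.3519 V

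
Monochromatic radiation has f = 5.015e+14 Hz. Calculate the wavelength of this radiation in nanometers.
597.79 nm

Using the wave equation: c = fλ

Solving for wavelength:
λ = c/f = (3×10⁸ m/s) / (5.015e+14 Hz)
λ = 597.79 nm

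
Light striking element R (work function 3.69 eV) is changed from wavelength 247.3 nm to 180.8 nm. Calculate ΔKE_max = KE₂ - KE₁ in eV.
1.8440 eV

Using Einstein's equation: KE_max = hc/λ - φ

For λ₁ = 247.3 nm:
KE₁ = hc/λ₁ - φ = 5.0135 - 3.69 = 1.3235 eV

For λ₂ = 180.8 nm:
KE₂ = hc/λ₂ - φ = 6.8575 - 3.69 = 3.1675 eV

Change in KE:
ΔKE = KE₂ - KE₁ = 3.1675 - 1.3235 = 1.8440 eV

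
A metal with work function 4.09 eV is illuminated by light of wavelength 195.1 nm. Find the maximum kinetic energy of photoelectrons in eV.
2.2649 eV

Using Einstein's photoelectric equation: KE_max = hf - φ = hc/λ - φ

First, calculate the photon energy:
E_photon = hc/λ = (6.626×10⁻³⁴ J·s)(3×10⁸ m/s) / (195.1×10⁻⁹ m)
E_photon = 6.3549 eV

Then, the maximum kinetic energy:
KE_max = E_photon - φ = 6.3549 eV - 4.09 eV = 2.2649 eV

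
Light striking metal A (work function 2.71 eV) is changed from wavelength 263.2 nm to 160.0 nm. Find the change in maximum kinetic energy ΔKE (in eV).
3.0384 eV

Using Einstein's equation: KE_max = hc/λ - φ

For λ₁ = 263.2 nm:
KE₁ = hc/λ₁ - φ = 4.7106 - 2.71 = 2.0006 eV

For λ₂ = 160.0 nm:
KE₂ = hc/λ₂ - φ = 7.7490 - 2.71 = 5.0390 eV

Change in KE:
ΔKE = KE₂ - KE₁ = 5.0390 - 2.0006 = 3.0384 eV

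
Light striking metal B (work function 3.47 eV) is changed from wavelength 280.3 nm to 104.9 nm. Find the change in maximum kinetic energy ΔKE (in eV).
7.3960 eV

Using Einstein's equation: KE_max = hc/λ - φ

For λ₁ = 280.3 nm:
KE₁ = hc/λ₁ - φ = 4.4233 - 3.47 = 0.9533 eV

For λ₂ = 104.9 nm:
KE₂ = hc/λ₂ - φ = 11.8193 - 3.47 = 8.3493 eV

Change in KE:
ΔKE = KE₂ - KE₁ = 8.3493 - 0.9533 = 7.3960 eV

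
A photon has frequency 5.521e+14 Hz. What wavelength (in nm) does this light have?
543.00 nm

Using the wave equation: c = fλ

Solving for wavelength:
λ = c/f = (3×10⁸ m/s) / (5.521e+14 Hz)
λ = 543.00 nm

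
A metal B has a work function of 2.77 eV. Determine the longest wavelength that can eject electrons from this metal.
447.60 nm

The threshold wavelength is when the photon energy equals the work function:
hc/λ₀ = φ

Solving for λ₀:
λ₀ = hc/φ = (6.626×10⁻³⁴ J·s)(3×10⁸ m/s) / (2.77 eV × 1.602×10⁻¹⁹ J/eV)
λ₀ = 447.60 nm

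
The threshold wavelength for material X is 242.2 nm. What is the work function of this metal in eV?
5.12 eV

At the threshold wavelength, photon energy equals work function:
φ = hc/λ₀

Calculating:
φ = (6.626×10⁻³⁴ J·s)(3×10⁸ m/s) / (242.2×10⁻⁹ m)
φ = 5.12 eV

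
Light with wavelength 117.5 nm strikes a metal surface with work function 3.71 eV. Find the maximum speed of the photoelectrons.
1.5514e+06 m/s

First, find the maximum kinetic energy:
E_photon = hc/λ = 10.5518 eV
KE_max = E_photon - φ = 10.5518 - 3.71 = 6.8418 eV

Convert to Joules: KE_max = 6.8418 × 1.602×10⁻¹⁹ J = 1.0962e-18 J

Then use KE = ½mv² to find velocity:
v = √(2·KE/m) = √(2 × 1.0962e-18 J / 9.109e-31 kg)
v = 1.5514e+06 m/s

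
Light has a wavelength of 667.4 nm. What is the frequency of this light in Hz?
4.4919e+14 Hz

Using the wave equation: c = fλ

Solving for frequency:
f = c/λ = (3×10⁸ m/s) / (667.4×10⁻⁹ m)
f = 4.4919e+14 Hz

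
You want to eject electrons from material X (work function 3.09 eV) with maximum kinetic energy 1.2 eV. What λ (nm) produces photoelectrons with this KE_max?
289.01 nm

From Einstein's equation: KE_max = hc/λ - φ

Rearranging for λ:
hc/λ = KE_max + φ
λ = hc/(KE_max + φ)

Required photon energy:
E_photon = KE_max + φ = 1.2 + 3.09 = 4.29 eV

Required wavelength:
λ = hc/E_photon = (6.626×10⁻³⁴)(3×10⁸) / (4.29 × 1.602×10⁻¹⁹)
λ = 289.01 nm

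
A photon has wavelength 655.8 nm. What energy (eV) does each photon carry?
1.8906 eV

Using E = hf = hc/λ:

E = hc/λ = (6.626×10⁻³⁴ J·s)(3×10⁸ m/s) / (655.8×10⁻⁹ m)
E = 1.8906 eV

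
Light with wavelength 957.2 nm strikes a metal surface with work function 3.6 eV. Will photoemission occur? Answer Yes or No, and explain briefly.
No

For photoemission, the photon energy must exceed the work function.

Photon energy: E = hc/λ = 1.2953 eV
Work function: φ = 3.6 eV

Since E_photon (1.2953 eV) < φ (3.6 eV), photoemission will NOT occur.
The threshold wavelength is λ₀ = hc/φ = 344.4 nm.
Since 957.2 nm > 344.4 nm, the photons lack sufficient energy.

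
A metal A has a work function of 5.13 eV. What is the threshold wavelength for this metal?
241.68 nm

The threshold wavelength is when the photon energy equals the work function:
hc/λ₀ = φ

Solving for λ₀:
λ₀ = hc/φ = (6.626×10⁻³⁴ J·s)(3×10⁸ m/s) / (5.13 eV × 1.602×10⁻¹⁹ J/eV)
λ₀ = 241.68 nm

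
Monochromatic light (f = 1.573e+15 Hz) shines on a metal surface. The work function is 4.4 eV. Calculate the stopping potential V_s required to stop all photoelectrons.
2.1054 V

The stopping potential V_s satisfies: eV_s = KE_max

First, find KE_max using Einstein's equation:
E_photon = hf = (6.626×10⁻³⁴ J·s)(1.573e+15 Hz) = 6.5054 eV
KE_max = E_photon - φ = 6.5054 - 4.4 = 2.1054 eV

Since eV_s = KE_max:
V_s = KE_max/e = 2.1054 V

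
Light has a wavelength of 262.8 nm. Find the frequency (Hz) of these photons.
1.1408e+15 Hz

Using the wave equation: c = fλ

Solving for frequency:
f = c/λ = (3×10⁸ m/s) / (262.8×10⁻⁹ m)
f = 1.1408e+15 Hz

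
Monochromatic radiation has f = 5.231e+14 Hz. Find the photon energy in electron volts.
2.1634 eV

Using E = hf:

E = hf = (6.626×10⁻³⁴ J·s)(5.231e+14 Hz)
E = 2.1634 eV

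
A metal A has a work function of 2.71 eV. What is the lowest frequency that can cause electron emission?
6.5528e+14 Hz

The threshold frequency is when the photon energy equals the work function:
hf₀ = φ

Solving for f₀:
f₀ = φ/h = (2.71 eV × 1.602×10⁻¹⁹ J/eV) / (6.626×10⁻³⁴ J·s)
f₀ = 6.5528e+14 Hz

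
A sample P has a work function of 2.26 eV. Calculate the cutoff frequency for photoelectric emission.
5.4647e+14 Hz

The threshold frequency is when the photon energy equals the work function:
hf₀ = φ

Solving for f₀:
f₀ = φ/h = (2.26 eV × 1.602×10⁻¹⁹ J/eV) / (6.626×10⁻³⁴ J·s)
f₀ = 5.4647e+14 Hz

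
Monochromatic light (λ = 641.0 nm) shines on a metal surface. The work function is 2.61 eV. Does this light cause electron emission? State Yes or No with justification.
No

For photoemission, the photon energy must exceed the work function.

Photon energy: E = hc/λ = 1.9342 eV
Work function: φ = 2.61 eV

Since E_photon (1.9342 eV) < φ (2.61 eV), photoemission will NOT occur.
The threshold wavelength is λ₀ = hc/φ = 475.0 nm.
Since 641.0 nm > 475.0 nm, the photons lack sufficient energy.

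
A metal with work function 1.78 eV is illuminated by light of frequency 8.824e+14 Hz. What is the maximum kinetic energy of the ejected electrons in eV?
1.8693 eV

Using Einstein's photoelectric equation: KE_max = hf - φ

First, calculate the photon energy:
E_photon = hf = (6.626×10⁻³⁴ J·s)(8.824e+14 Hz)
E_photon = 3.6493 eV

Then, the maximum kinetic energy:
KE_max = E_photon - φ = 3.6493 eV - 1.78 eV = 1.8693 eV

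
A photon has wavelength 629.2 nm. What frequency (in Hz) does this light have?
4.7647e+14 Hz

Using the wave equation: c = fλ

Solving for frequency:
f = c/λ = (3×10⁸ m/s) / (629.2×10⁻⁹ m)
f = 4.7647e+14 Hz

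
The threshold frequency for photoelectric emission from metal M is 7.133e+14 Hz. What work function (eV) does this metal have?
2.95 eV

At the threshold frequency, photon energy equals work function:
φ = hf₀

Calculating:
φ = (6.626×10⁻³⁴ J·s)(7.133e+14 Hz)
φ = 2.95 eV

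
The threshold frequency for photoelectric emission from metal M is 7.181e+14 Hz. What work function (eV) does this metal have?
2.97 eV

At the threshold frequency, photon energy equals work function:
φ = hf₀

Calculating:
φ = (6.626×10⁻³⁴ J·s)(7.181e+14 Hz)
φ = 2.97 eV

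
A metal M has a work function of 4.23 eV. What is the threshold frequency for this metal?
1.0228e+15 Hz

The threshold frequency is when the photon energy equals the work function:
hf₀ = φ

Solving for f₀:
f₀ = φ/h = (4.23 eV × 1.602×10⁻¹⁹ J/eV) / (6.626×10⁻³⁴ J·s)
f₀ = 1.0228e+15 Hz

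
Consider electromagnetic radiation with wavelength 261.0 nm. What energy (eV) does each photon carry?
4.7504 eV

Using E = hf = hc/λ:

E = hc/λ = (6.626×10⁻³⁴ J·s)(3×10⁸ m/s) / (261.0×10⁻⁹ m)
E = 4.7504 eV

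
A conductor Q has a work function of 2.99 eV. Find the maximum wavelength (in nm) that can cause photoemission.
414.66 nm

The threshold wavelength is when the photon energy equals the work function:
hc/λ₀ = φ

Solving for λ₀:
λ₀ = hc/φ = (6.626×10⁻³⁴ J·s)(3×10⁸ m/s) / (2.99 eV × 1.602×10⁻¹⁹ J/eV)
λ₀ = 414.66 nm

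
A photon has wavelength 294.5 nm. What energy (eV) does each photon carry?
4.2100 eV

Using E = hf = hc/λ:

E = hc/λ = (6.626×10⁻³⁴ J·s)(3×10⁸ m/s) / (294.5×10⁻⁹ m)
E = 4.2100 eV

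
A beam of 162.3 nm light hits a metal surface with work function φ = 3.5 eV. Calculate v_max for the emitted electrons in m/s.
1.2067e+06 m/s

First, find the maximum kinetic energy:
E_photon = hc/λ = 7.6392 eV
KE_max = E_photon - φ = 7.6392 - 3.5 = 4.1392 eV

Convert to Joules: KE_max = 4.1392 × 1.602×10⁻¹⁹ J = 6.6317e-19 J

Then use KE = ½mv² to find velocity:
v = √(2·KE/m) = √(2 × 6.6317e-19 J / 9.109e-31 kg)
v = 1.2067e+06 m/s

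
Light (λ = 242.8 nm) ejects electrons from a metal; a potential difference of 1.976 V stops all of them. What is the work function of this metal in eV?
3.13 eV

The stopping potential gives the maximum kinetic energy: KE_max = eV_s = 1.976 eV

From Einstein's photoelectric equation: KE_max = hc/λ - φ
Rearranging: φ = hc/λ - KE_max

Calculate photon energy:
E_photon = hc/λ = (6.626×10⁻³⁴ J·s)(3×10⁸ m/s) / (242.8×10⁻⁹ m) = 5.1064 eV

Therefore:
φ = 5.1064 - 1.976 = 3.13 eV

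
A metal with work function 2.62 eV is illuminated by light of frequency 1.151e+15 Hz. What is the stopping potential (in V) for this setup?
2.1402 V

The stopping potential V_s satisfies: eV_s = KE_max

First, find KE_max using Einstein's equation:
E_photon = hf = (6.626×10⁻³⁴ J·s)(1.151e+15 Hz) = 4.7602 eV
KE_max = E_photon - φ = 4.7602 - 2.62 = 2.1402 eV

Since eV_s = KE_max:
V_s = KE_max/e = 2.1402 V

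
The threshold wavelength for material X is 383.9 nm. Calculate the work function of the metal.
3.23 eV

At the threshold wavelength, photon energy equals work function:
φ = hc/λ₀

Calculating:
φ = (6.626×10⁻³⁴ J·s)(3×10⁸ m/s) / (383.9×10⁻⁹ m)
φ = 3.23 eV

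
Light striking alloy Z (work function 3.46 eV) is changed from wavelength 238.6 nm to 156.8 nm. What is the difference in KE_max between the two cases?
2.7108 eV

Using Einstein's equation: KE_max = hc/λ - φ

For λ₁ = 238.6 nm:
KE₁ = hc/λ₁ - φ = 5.1963 - 3.46 = 1.7363 eV

For λ₂ = 156.8 nm:
KE₂ = hc/λ₂ - φ = 7.9072 - 3.46 = 4.4472 eV

Change in KE:
ΔKE = KE₂ - KE₁ = 4.4472 - 1.7363 = 2.7108 eV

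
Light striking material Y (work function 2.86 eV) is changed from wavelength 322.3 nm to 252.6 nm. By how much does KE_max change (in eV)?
1.0615 eV

Using Einstein's equation: KE_max = hc/λ - φ

For λ₁ = 322.3 nm:
KE₁ = hc/λ₁ - φ = 3.8469 - 2.86 = 0.9869 eV

For λ₂ = 252.6 nm:
KE₂ = hc/λ₂ - φ = 4.9083 - 2.86 = 2.0483 eV

Change in KE:
ΔKE = KE₂ - KE₁ = 2.0483 - 0.9869 = 1.0615 eV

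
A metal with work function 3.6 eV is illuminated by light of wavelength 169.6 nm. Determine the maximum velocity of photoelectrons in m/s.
1.1424e+06 m/s

First, find the maximum kinetic energy:
E_photon = hc/λ = 7.3104 eV
KE_max = E_photon - φ = 7.3104 - 3.6 = 3.7104 eV

Convert to Joules: KE_max = 3.7104 × 1.602×10⁻¹⁹ J = 5.9447e-19 J

Then use KE = ½mv² to find velocity:
v = √(2·KE/m) = √(2 × 5.9447e-19 J / 9.109e-31 kg)
v = 1.1424e+06 m/s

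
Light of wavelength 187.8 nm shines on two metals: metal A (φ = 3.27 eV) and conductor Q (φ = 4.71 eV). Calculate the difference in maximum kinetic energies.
1.4400 eV

Using KE_max = hc/λ - φ for each metal:

Photon energy: E = hc/λ = 6.6019 eV

For metal A (φ₁ = 3.27 eV):
KE₁ = E - φ₁ = 6.6019 - 3.27 = 3.3319 eV

For conductor Q (φ₂ = 4.71 eV):
KE₂ = E - φ₂ = 6.6019 - 4.71 = 1.8919 eV

Difference:
ΔKE = KE₁ - KE₂ = 3.3319 - 1.8919 = 1.4400 eV

Note: The difference equals the difference in work functions: 4.71 - 3.27 = 1.44 eV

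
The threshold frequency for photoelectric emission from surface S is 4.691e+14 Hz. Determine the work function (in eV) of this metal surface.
1.94 eV

At the threshold frequency, photon energy equals work function:
φ = hf₀

Calculating:
φ = (6.626×10⁻³⁴ J·s)(4.691e+14 Hz)
φ = 1.94 eV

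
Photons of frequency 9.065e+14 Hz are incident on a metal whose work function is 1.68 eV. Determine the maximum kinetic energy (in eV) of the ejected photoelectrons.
2.0690 eV

Using Einstein's photoelectric equation: KE_max = hf - φ

First, calculate the photon energy:
E_photon = hf = (6.626×10⁻³⁴ J·s)(9.065e+14 Hz)
E_photon = 3.7490 eV

Then, the maximum kinetic energy:
KE_max = E_photon - φ = 3.7490 eV - 1.68 eV = 2.0690 eV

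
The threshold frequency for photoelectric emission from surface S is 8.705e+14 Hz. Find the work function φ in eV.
3.60 eV

At the threshold frequency, photon energy equals work function:
φ = hf₀

Calculating:
φ = (6.626×10⁻³⁴ J·s)(8.705e+14 Hz)
φ = 3.60 eV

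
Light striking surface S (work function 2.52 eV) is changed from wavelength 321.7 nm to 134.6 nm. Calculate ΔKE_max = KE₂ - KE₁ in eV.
5.3573 eV

Using Einstein's equation: KE_max = hc/λ - φ

For λ₁ = 321.7 nm:
KE₁ = hc/λ₁ - φ = 3.8540 - 2.52 = 1.3340 eV

For λ₂ = 134.6 nm:
KE₂ = hc/λ₂ - φ = 9.2113 - 2.52 = 6.6913 eV

Change in KE:
ΔKE = KE₂ - KE₁ = 6.6913 - 1.3340 = 5.3573 eV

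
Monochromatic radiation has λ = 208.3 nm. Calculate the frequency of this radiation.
1.4392e+15 Hz

Using the wave equation: c = fλ

Solving for frequency:
f = c/λ = (3×10⁸ m/s) / (208.3×10⁻⁹ m)
f = 1.4392e+15 Hz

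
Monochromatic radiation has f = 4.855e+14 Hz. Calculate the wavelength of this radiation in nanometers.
617.49 nm

Using the wave equation: c = fλ

Solving for wavelength:
λ = c/f = (3×10⁸ m/s) / (4.855e+14 Hz)
λ = 617.49 nm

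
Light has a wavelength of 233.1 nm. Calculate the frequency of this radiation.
1.2861e+15 Hz

Using the wave equation: c = fλ

Solving for frequency:
f = c/λ = (3×10⁸ m/s) / (233.1×10⁻⁹ m)
f = 1.2861e+15 Hz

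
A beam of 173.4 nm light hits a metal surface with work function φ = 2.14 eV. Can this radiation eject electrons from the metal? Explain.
Yes

For photoemission, the photon energy must exceed the work function.

Photon energy: E = hc/λ = 7.1502 eV
Work function: φ = 2.14 eV

Since E_photon (7.1502 eV) > φ (2.14 eV), photoemission WILL occur.
The threshold wavelength is λ₀ = hc/φ = 579.4 nm.
Since 173.4 nm < 579.4 nm, the light has sufficient energy.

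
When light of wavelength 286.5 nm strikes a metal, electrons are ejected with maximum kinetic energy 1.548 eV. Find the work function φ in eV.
2.78 eV

From Einstein's photoelectric equation: KE_max = hf - φ = hc/λ - φ

Rearranging for φ:
φ = hc/λ - KE_max

Calculate photon energy:
E_photon = hc/λ = 4.3275 eV

Therefore:
φ = 4.3275 - 1.548 = 2.78 eV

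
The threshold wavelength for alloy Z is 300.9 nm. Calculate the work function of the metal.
4.12 eV

At the threshold wavelength, photon energy equals work function:
φ = hc/λ₀

Calculating:
φ = (6.626×10⁻³⁴ J·s)(3×10⁸ m/s) / (300.9×10⁻⁹ m)
φ = 4.12 eV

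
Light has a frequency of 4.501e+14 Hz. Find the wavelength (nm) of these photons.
666.06 nm

Using the wave equation: c = fλ

Solving for wavelength:
λ = c/f = (3×10⁸ m/s) / (4.501e+14 Hz)
λ = 666.06 nm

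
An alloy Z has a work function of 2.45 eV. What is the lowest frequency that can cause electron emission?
5.9241e+14 Hz

The threshold frequency is when the photon energy equals the work function:
hf₀ = φ

Solving for f₀:
f₀ = φ/h = (2.45 eV × 1.602×10⁻¹⁹ J/eV) / (6.626×10⁻³⁴ J·s)
f₀ = 5.9241e+14 Hz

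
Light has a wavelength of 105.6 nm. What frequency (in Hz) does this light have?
2.8389e+15 Hz

Using the wave equation: c = fλ

Solving for frequency:
f = c/λ = (3×10⁸ m/s) / (105.6×10⁻⁹ m)
f = 2.8389e+15 Hz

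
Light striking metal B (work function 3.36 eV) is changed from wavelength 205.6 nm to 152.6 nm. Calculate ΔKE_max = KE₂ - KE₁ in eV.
2.0944 eV

Using Einstein's equation: KE_max = hc/λ - φ

For λ₁ = 205.6 nm:
KE₁ = hc/λ₁ - φ = 6.0304 - 3.36 = 2.6704 eV

For λ₂ = 152.6 nm:
KE₂ = hc/λ₂ - φ = 8.1248 - 3.36 = 4.7648 eV

Change in KE:
ΔKE = KE₂ - KE₁ = 4.7648 - 2.6704 = 2.0944 eV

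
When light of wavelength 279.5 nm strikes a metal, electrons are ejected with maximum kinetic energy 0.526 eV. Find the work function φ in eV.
3.91 eV

From Einstein's photoelectric equation: KE_max = hf - φ = hc/λ - φ

Rearranging for φ:
φ = hc/λ - KE_max

Calculate photon energy:
E_photon = hc/λ = 4.4359 eV

Therefore:
φ = 4.4359 - 0.526 = 3.91 eV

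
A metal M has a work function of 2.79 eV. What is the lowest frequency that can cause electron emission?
6.7462e+14 Hz

The threshold frequency is when the photon energy equals the work function:
hf₀ = φ

Solving for f₀:
f₀ = φ/h = (2.79 eV × 1.602×10⁻¹⁹ J/eV) / (6.626×10⁻³⁴ J·s)
f₀ = 6.7462e+14 Hz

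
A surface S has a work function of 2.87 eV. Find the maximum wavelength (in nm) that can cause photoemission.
432.00 nm

The threshold wavelength is when the photon energy equals the work function:
hc/λ₀ = φ

Solving for λ₀:
λ₀ = hc/φ = (6.626×10⁻³⁴ J·s)(3×10⁸ m/s) / (2.87 eV × 1.602×10⁻¹⁹ J/eV)
λ₀ = 432.00 nm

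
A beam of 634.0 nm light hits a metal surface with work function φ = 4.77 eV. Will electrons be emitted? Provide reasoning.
No

For photoemission, the photon energy must exceed the work function.

Photon energy: E = hc/λ = 1.9556 eV
Work function: φ = 4.77 eV

Since E_photon (1.9556 eV) < φ (4.77 eV), photoemission will NOT occur.
The threshold wavelength is λ₀ = hc/φ = 259.9 nm.
Since 634.0 nm > 259.9 nm, the photons lack sufficient energy.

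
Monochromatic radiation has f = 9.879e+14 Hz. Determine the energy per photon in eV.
4.0856 eV

Using E = hf:

E = hf = (6.626×10⁻³⁴ J·s)(9.879e+14 Hz)
E = 4.0856 eV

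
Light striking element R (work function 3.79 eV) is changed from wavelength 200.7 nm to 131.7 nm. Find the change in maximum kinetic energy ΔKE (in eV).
3.2365 eV

Using Einstein's equation: KE_max = hc/λ - φ

For λ₁ = 200.7 nm:
KE₁ = hc/λ₁ - φ = 6.1776 - 3.79 = 2.3876 eV

For λ₂ = 131.7 nm:
KE₂ = hc/λ₂ - φ = 9.4141 - 3.79 = 5.6241 eV

Change in KE:
ΔKE = KE₂ - KE₁ = 5.6241 - 2.3876 = 3.2365 eV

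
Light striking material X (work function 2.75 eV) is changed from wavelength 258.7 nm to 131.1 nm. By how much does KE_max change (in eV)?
4.6646 eV

Using Einstein's equation: KE_max = hc/λ - φ

For λ₁ = 258.7 nm:
KE₁ = hc/λ₁ - φ = 4.7926 - 2.75 = 2.0426 eV

For λ₂ = 131.1 nm:
KE₂ = hc/λ₂ - φ = 9.4572 - 2.75 = 6.7072 eV

Change in KE:
ΔKE = KE₂ - KE₁ = 6.7072 - 2.0426 = 4.6646 eV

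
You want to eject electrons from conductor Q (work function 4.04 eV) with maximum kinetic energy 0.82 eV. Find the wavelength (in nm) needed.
255.11 nm

From Einstein's equation: KE_max = hc/λ - φ

Rearranging for λ:
hc/λ = KE_max + φ
λ = hc/(KE_max + φ)

Required photon energy:
E_photon = KE_max + φ = 0.82 + 4.04 = 4.86 eV

Required wavelength:
λ = hc/E_photon = (6.626×10⁻³⁴)(3×10⁸) / (4.86 × 1.602×10⁻¹⁹)
λ = 255.11 nm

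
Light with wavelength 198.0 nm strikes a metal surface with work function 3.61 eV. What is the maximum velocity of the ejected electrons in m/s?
9.6582e+05 m/s

First, find the maximum kinetic energy:
E_photon = hc/λ = 6.2618 eV
KE_max = E_photon - φ = 6.2618 - 3.61 = 2.6518 eV

Convert to Joules: KE_max = 2.6518 × 1.602×10⁻¹⁹ J = 4.2487e-19 J

Then use KE = ½mv² to find velocity:
v = √(2·KE/m) = √(2 × 4.2487e-19 J / 9.109e-31 kg)
v = 9.6582e+05 m/s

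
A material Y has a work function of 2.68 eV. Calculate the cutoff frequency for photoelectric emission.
6.4802e+14 Hz

The threshold frequency is when the photon energy equals the work function:
hf₀ = φ

Solving for f₀:
f₀ = φ/h = (2.68 eV × 1.602×10⁻¹⁹ J/eV) / (6.626×10⁻³⁴ J·s)
f₀ = 6.4802e+14 Hz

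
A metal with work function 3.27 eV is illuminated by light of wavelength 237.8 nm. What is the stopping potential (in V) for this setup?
1.9438 V

The stopping potential V_s satisfies: eV_s = KE_max

First, find KE_max using Einstein's equation:
E_photon = hc/λ = 5.2138 eV
KE_max = E_photon - φ = 5.2138 - 3.27 = 1.9438 eV

Since eV_s = KE_max:
V_s = KE_max/e = 1.9438 V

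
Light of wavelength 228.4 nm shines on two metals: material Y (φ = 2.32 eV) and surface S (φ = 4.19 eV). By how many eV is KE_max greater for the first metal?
1.8700 eV

Using KE_max = hc/λ - φ for each metal:

Photon energy: E = hc/λ = 5.4284 eV

For material Y (φ₁ = 2.32 eV):
KE₁ = E - φ₁ = 5.4284 - 2.32 = 3.1084 eV

For surface S (φ₂ = 4.19 eV):
KE₂ = E - φ₂ = 5.4284 - 4.19 = 1.2384 eV

Difference:
ΔKE = KE₁ - KE₂ = 3.1084 - 1.2384 = 1.8700 eV

Note: The difference equals the difference in work functions: 4.19 - 2.32 = 1.87 eV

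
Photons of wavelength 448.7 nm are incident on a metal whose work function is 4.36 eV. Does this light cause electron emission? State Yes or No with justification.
No

For photoemission, the photon energy must exceed the work function.

Photon energy: E = hc/λ = 2.7632 eV
Work function: φ = 4.36 eV

Since E_photon (2.7632 eV) < φ (4.36 eV), photoemission will NOT occur.
The threshold wavelength is λ₀ = hc/φ = 284.4 nm.
Since 448.7 nm > 284.4 nm, the photons lack sufficient energy.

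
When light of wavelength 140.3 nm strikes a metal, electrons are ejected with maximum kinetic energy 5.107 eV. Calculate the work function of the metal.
3.73 eV

From Einstein's photoelectric equation: KE_max = hf - φ = hc/λ - φ

Rearranging for φ:
φ = hc/λ - KE_max

Calculate photon energy:
E_photon = hc/λ = 8.8371 eV

Therefore:
φ = 8.8371 - 5.107 = 3.73 eV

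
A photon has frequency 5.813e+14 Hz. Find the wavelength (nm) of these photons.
515.73 nm

Using the wave equation: c = fλ

Solving for wavelength:
λ = c/f = (3×10⁸ m/s) / (5.813e+14 Hz)
λ = 515.73 nm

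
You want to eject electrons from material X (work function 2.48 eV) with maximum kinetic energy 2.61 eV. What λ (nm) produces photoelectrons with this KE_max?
243.58 nm

From Einstein's equation: KE_max = hc/λ - φ

Rearranging for λ:
hc/λ = KE_max + φ
λ = hc/(KE_max + φ)

Required photon energy:
E_photon = KE_max + φ = 2.61 + 2.48 = 5.09 eV

Required wavelength:
λ = hc/E_photon = (6.626×10⁻³⁴)(3×10⁸) / (5.09 × 1.602×10⁻¹⁹)
λ = 243.58 nm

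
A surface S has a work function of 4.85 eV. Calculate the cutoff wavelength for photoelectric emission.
255.64 nm

The threshold wavelength is when the photon energy equals the work function:
hc/λ₀ = φ

Solving for λ₀:
λ₀ = hc/φ = (6.626×10⁻³⁴ J·s)(3×10⁸ m/s) / (4.85 eV × 1.602×10⁻¹⁹ J/eV)
λ₀ = 255.64 nm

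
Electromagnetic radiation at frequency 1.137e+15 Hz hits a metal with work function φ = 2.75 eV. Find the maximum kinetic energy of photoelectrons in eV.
1.9523 eV

Using Einstein's photoelectric equation: KE_max = hf - φ

First, calculate the photon energy:
E_photon = hf = (6.626×10⁻³⁴ J·s)(1.137e+15 Hz)
E_photon = 4.7023 eV

Then, the maximum kinetic energy:
KE_max = E_photon - φ = 4.7023 eV - 2.75 eV = 1.9523 eV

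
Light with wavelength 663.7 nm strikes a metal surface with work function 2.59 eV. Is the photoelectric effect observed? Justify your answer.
No

For photoemission, the photon energy must exceed the work function.

Photon energy: E = hc/λ = 1.8681 eV
Work function: φ = 2.59 eV

Since E_photon (1.8681 eV) < φ (2.59 eV), photoemission will NOT occur.
The threshold wavelength is λ₀ = hc/φ = 478.7 nm.
Since 663.7 nm > 478.7 nm, the photons lack sufficient energy.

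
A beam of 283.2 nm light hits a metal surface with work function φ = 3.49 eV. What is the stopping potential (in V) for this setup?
0.8880 V

The stopping potential V_s satisfies: eV_s = KE_max

First, find KE_max using Einstein's equation:
E_photon = hc/λ = 4.3780 eV
KE_max = E_photon - φ = 4.3780 - 3.49 = 0.8880 eV

Since eV_s = KE_max:
V_s = KE_max/e = 0.8880 V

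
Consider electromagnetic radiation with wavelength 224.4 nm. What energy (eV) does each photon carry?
5.5251 eV

Using E = hf = hc/λ:

E = hc/λ = (6.626×10⁻³⁴ J·s)(3×10⁸ m/s) / (224.4×10⁻⁹ m)
E = 5.5251 eV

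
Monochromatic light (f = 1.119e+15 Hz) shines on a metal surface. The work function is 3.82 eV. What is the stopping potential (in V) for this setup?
0.8078 V

The stopping potential V_s satisfies: eV_s = KE_max

First, find KE_max using Einstein's equation:
E_photon = hf = (6.626×10⁻³⁴ J·s)(1.119e+15 Hz) = 4.6278 eV
KE_max = E_photon - φ = 4.6278 - 3.82 = 0.8078 eV

Since eV_s = KE_max:
V_s = KE_max/e = 0.8078 V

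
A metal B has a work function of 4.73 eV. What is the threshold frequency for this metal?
1.1437e+15 Hz

The threshold frequency is when the photon energy equals the work function:
hf₀ = φ

Solving for f₀:
f₀ = φ/h = (4.73 eV × 1.602×10⁻¹⁹ J/eV) / (6.626×10⁻³⁴ J·s)
f₀ = 1.1437e+15 Hz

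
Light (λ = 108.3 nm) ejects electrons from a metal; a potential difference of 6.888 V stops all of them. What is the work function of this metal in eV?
4.56 eV

The stopping potential gives the maximum kinetic energy: KE_max = eV_s = 6.888 eV

From Einstein's photoelectric equation: KE_max = hc/λ - φ
Rearranging: φ = hc/λ - KE_max

Calculate photon energy:
E_photon = hc/λ = (6.626×10⁻³⁴ J·s)(3×10⁸ m/s) / (108.3×10⁻⁹ m) = 11.4482 eV

Therefore:
φ = 11.4482 - 6.888 = 4.56 eV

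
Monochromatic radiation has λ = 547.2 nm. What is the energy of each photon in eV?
2.2658 eV

Using E = hf = hc/λ:

E = hc/λ = (6.626×10⁻³⁴ J·s)(3×10⁸ m/s) / (547.2×10⁻⁹ m)
E = 2.2658 eV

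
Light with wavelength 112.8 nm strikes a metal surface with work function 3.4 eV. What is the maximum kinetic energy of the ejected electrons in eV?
7.5915 eV

Using Einstein's photoelectric equation: KE_max = hf - φ = hc/λ - φ

First, calculate the photon energy:
E_photon = hc/λ = (6.626×10⁻³⁴ J·s)(3×10⁸ m/s) / (112.8×10⁻⁹ m)
E_photon = 10.9915 eV

Then, the maximum kinetic energy:
KE_max = E_photon - φ = 10.9915 eV - 3.4 eV = 7.5915 eV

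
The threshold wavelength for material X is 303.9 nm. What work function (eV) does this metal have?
4.08 eV

At the threshold wavelength, photon energy equals work function:
φ = hc/λ₀

Calculating:
φ = (6.626×10⁻³⁴ J·s)(3×10⁸ m/s) / (303.9×10⁻⁹ m)
φ = 4.08 eV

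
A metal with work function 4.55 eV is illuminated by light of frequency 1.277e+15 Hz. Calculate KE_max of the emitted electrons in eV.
0.7312 eV

Using Einstein's photoelectric equation: KE_max = hf - φ

First, calculate the photon energy:
E_photon = hf = (6.626×10⁻³⁴ J·s)(1.277e+15 Hz)
E_photon = 5.2812 eV

Then, the maximum kinetic energy:
KE_max = E_photon - φ = 5.2812 eV - 4.55 eV = 0.7312 eV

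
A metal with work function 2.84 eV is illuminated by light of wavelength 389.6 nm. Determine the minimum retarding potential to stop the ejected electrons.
0.3423 V

The stopping potential V_s satisfies: eV_s = KE_max

First, find KE_max using Einstein's equation:
E_photon = hc/λ = 3.1823 eV
KE_max = E_photon - φ = 3.1823 - 2.84 = 0.3423 eV

Since eV_s = KE_max:
V_s = KE_max/e = 0.3423 V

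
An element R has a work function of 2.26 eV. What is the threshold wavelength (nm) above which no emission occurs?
548.60 nm

The threshold wavelength is when the photon energy equals the work function:
hc/λ₀ = φ

Solving for λ₀:
λ₀ = hc/φ = (6.626×10⁻³⁴ J·s)(3×10⁸ m/s) / (2.26 eV × 1.602×10⁻¹⁹ J/eV)
λ₀ = 548.60 nm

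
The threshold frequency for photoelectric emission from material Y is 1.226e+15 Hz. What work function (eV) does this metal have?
5.07 eV

At the threshold frequency, photon energy equals work function:
φ = hf₀

Calculating:
φ = (6.626×10⁻³⁴ J·s)(1.226e+15 Hz)
φ = 5.07 eV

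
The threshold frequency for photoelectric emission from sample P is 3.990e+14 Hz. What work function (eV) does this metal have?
1.65 eV

At the threshold frequency, photon energy equals work function:
φ = hf₀

Calculating:
φ = (6.626×10⁻³⁴ J·s)(3.990e+14 Hz)
φ = 1.65 eV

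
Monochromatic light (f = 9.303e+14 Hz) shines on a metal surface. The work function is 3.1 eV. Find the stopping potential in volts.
0.7474 V

The stopping potential V_s satisfies: eV_s = KE_max

First, find KE_max using Einstein's equation:
E_photon = hf = (6.626×10⁻³⁴ J·s)(9.303e+14 Hz) = 3.8474 eV
KE_max = E_photon - φ = 3.8474 - 3.1 = 0.7474 eV

Since eV_s = KE_max:
V_s = KE_max/e = 0.7474 V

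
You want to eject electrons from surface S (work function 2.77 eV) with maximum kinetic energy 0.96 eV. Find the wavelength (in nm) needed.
332.40 nm

From Einstein's equation: KE_max = hc/λ - φ

Rearranging for λ:
hc/λ = KE_max + φ
λ = hc/(KE_max + φ)

Required photon energy:
E_photon = KE_max + φ = 0.96 + 2.77 = 3.73 eV

Required wavelength:
λ = hc/E_photon = (6.626×10⁻³⁴)(3×10⁸) / (3.73 × 1.602×10⁻¹⁹)
λ = 332.40 nm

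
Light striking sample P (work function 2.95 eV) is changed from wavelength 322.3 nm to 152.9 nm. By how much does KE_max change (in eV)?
4.2620 eV

Using Einstein's equation: KE_max = hc/λ - φ

For λ₁ = 322.3 nm:
KE₁ = hc/λ₁ - φ = 3.8469 - 2.95 = 0.8969 eV

For λ₂ = 152.9 nm:
KE₂ = hc/λ₂ - φ = 8.1088 - 2.95 = 5.1588 eV

Change in KE:
ΔKE = KE₂ - KE₁ = 5.1588 - 0.8969 = 4.2620 eV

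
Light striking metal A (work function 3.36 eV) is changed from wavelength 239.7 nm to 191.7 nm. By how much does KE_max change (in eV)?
1.2951 eV

Using Einstein's equation: KE_max = hc/λ - φ

For λ₁ = 239.7 nm:
KE₁ = hc/λ₁ - φ = 5.1725 - 3.36 = 1.8125 eV

For λ₂ = 191.7 nm:
KE₂ = hc/λ₂ - φ = 6.4676 - 3.36 = 3.1076 eV

Change in KE:
ΔKE = KE₂ - KE₁ = 3.1076 - 1.8125 = 1.2951 eV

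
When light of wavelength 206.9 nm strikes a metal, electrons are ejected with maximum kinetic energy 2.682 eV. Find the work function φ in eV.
3.31 eV

From Einstein's photoelectric equation: KE_max = hf - φ = hc/λ - φ

Rearranging for φ:
φ = hc/λ - KE_max

Calculate photon energy:
E_photon = hc/λ = 5.9925 eV

Therefore:
φ = 5.9925 - 2.682 = 3.31 eV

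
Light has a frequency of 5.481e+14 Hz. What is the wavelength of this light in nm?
546.97 nm

Using the wave equation: c = fλ

Solving for wavelength:
λ = c/f = (3×10⁸ m/s) / (5.481e+14 Hz)
λ = 546.97 nm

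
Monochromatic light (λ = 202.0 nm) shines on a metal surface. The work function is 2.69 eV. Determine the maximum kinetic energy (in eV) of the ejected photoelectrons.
3.4478 eV

Using Einstein's photoelectric equation: KE_max = hf - φ = hc/λ - φ

First, calculate the photon energy:
E_photon = hc/λ = (6.626×10⁻³⁴ J·s)(3×10⁸ m/s) / (202.0×10⁻⁹ m)
E_photon = 6.1378 eV

Then, the maximum kinetic energy:
KE_max = E_photon - φ = 6.1378 eV - 2.69 eV = 3.4478 eV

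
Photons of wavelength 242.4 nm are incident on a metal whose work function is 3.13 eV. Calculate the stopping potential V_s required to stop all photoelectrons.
1.9849 V

The stopping potential V_s satisfies: eV_s = KE_max

First, find KE_max using Einstein's equation:
E_photon = hc/λ = 5.1149 eV
KE_max = E_photon - φ = 5.1149 - 3.13 = 1.9849 eV

Since eV_s = KE_max:
V_s = KE_max/e = 1.9849 V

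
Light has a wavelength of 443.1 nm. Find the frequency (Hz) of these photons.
6.7658e+14 Hz

Using the wave equation: c = fλ

Solving for frequency:
f = c/λ = (3×10⁸ m/s) / (443.1×10⁻⁹ m)
f = 6.7658e+14 Hz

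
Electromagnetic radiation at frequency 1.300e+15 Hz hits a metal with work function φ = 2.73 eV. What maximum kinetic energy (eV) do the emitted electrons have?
2.6464 eV

Using Einstein's photoelectric equation: KE_max = hf - φ

First, calculate the photon energy:
E_photon = hf = (6.626×10⁻³⁴ J·s)(1.300e+15 Hz)
E_photon = 5.3764 eV

Then, the maximum kinetic energy:
KE_max = E_photon - φ = 5.3764 eV - 2.73 eV = 2.6464 eV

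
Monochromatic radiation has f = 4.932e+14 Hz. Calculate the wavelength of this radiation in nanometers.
607.85 nm

Using the wave equation: c = fλ

Solving for wavelength:
λ = c/f = (3×10⁸ m/s) / (4.932e+14 Hz)
λ = 607.85 nm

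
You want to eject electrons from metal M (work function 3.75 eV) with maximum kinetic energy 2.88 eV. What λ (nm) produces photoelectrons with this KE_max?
187.00 nm

From Einstein's equation: KE_max = hc/λ - φ

Rearranging for λ:
hc/λ = KE_max + φ
λ = hc/(KE_max + φ)

Required photon energy:
E_photon = KE_max + φ = 2.88 + 3.75 = 6.63 eV

Required wavelength:
λ = hc/E_photon = (6.626×10⁻³⁴)(3×10⁸) / (6.63 × 1.602×10⁻¹⁹)
λ = 187.00 nm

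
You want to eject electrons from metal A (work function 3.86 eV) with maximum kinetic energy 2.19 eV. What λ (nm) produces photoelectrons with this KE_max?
204.93 nm

From Einstein's equation: KE_max = hc/λ - φ

Rearranging for λ:
hc/λ = KE_max + φ
λ = hc/(KE_max + φ)

Required photon energy:
E_photon = KE_max + φ = 2.19 + 3.86 = 6.05 eV

Required wavelength:
λ = hc/E_photon = (6.626×10⁻³⁴)(3×10⁸) / (6.05 × 1.602×10⁻¹⁹)
λ = 204.93 nm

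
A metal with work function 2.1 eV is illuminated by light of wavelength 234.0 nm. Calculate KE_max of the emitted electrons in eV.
3.1985 eV

Using Einstein's photoelectric equation: KE_max = hf - φ = hc/λ - φ

First, calculate the photon energy:
E_photon = hc/λ = (6.626×10⁻³⁴ J·s)(3×10⁸ m/s) / (234.0×10⁻⁹ m)
E_photon = 5.2985 eV

Then, the maximum kinetic energy:
KE_max = E_photon - φ = 5.2985 eV - 2.1 eV = 3.1985 eV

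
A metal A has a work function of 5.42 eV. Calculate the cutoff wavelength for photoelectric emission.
228.75 nm

The threshold wavelength is when the photon energy equals the work function:
hc/λ₀ = φ

Solving for λ₀:
λ₀ = hc/φ = (6.626×10⁻³⁴ J·s)(3×10⁸ m/s) / (5.42 eV × 1.602×10⁻¹⁹ J/eV)
λ₀ = 228.75 nm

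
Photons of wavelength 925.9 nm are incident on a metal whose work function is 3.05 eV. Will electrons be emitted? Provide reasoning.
No

For photoemission, the photon energy must exceed the work function.

Photon energy: E = hc/λ = 1.3391 eV
Work function: φ = 3.05 eV

Since E_photon (1.3391 eV) < φ (3.05 eV), photoemission will NOT occur.
The threshold wavelength is λ₀ = hc/φ = 406.5 nm.
Since 925.9 nm > 406.5 nm, the photons lack sufficient energy.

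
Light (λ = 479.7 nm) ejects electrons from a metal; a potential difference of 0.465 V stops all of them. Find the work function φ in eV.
2.12 eV

The stopping potential gives the maximum kinetic energy: KE_max = eV_s = 0.465 eV

From Einstein's photoelectric equation: KE_max = hc/λ - φ
Rearranging: φ = hc/λ - KE_max

Calculate photon energy:
E_photon = hc/λ = (6.626×10⁻³⁴ J·s)(3×10⁸ m/s) / (479.7×10⁻⁹ m) = 2.5846 eV

Therefore:
φ = 2.5846 - 0.465 = 2.12 eV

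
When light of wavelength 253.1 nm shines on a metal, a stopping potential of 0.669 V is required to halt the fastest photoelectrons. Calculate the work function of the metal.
4.23 eV

The stopping potential gives the maximum kinetic energy: KE_max = eV_s = 0.669 eV

From Einstein's photoelectric equation: KE_max = hc/λ - φ
Rearranging: φ = hc/λ - KE_max

Calculate photon energy:
E_photon = hc/λ = (6.626×10⁻³⁴ J·s)(3×10⁸ m/s) / (253.1×10⁻⁹ m) = 4.8986 eV

Therefore:
φ = 4.8986 - 0.669 = 4.23 eV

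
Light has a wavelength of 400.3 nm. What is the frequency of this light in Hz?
7.4892e+14 Hz

Using the wave equation: c = fλ

Solving for frequency:
f = c/λ = (3×10⁸ m/s) / (400.3×10⁻⁹ m)
f = 7.4892e+14 Hz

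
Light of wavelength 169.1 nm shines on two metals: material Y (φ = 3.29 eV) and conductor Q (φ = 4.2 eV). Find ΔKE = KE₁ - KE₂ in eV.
0.9100 eV

Using KE_max = hc/λ - φ for each metal:

Photon energy: E = hc/λ = 7.3320 eV

For material Y (φ₁ = 3.29 eV):
KE₁ = E - φ₁ = 7.3320 - 3.29 = 4.0420 eV

For conductor Q (φ₂ = 4.2 eV):
KE₂ = E - φ₂ = 7.3320 - 4.2 = 3.1320 eV

Difference:
ΔKE = KE₁ - KE₂ = 4.0420 - 3.1320 = 0.9100 eV

Note: The difference equals the difference in work functions: 4.2 - 3.29 = 0.91 eV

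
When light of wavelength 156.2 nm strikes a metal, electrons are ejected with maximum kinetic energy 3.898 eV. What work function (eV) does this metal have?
4.04 eV

From Einstein's photoelectric equation: KE_max = hf - φ = hc/λ - φ

Rearranging for φ:
φ = hc/λ - KE_max

Calculate photon energy:
E_photon = hc/λ = 7.9375 eV

Therefore:
φ = 7.9375 - 3.898 = 4.04 eV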